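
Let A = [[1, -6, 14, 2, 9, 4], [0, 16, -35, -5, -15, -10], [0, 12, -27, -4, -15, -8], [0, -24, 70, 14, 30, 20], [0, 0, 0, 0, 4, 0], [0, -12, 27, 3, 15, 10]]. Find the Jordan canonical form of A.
J = [[1, 0, 0, 0, 0, 0], [0, 1, 0, 0, 0, 0], [0, 0, 4, 1, 0, 0], [0, 0, 0, 4, 0, 0], [0, 0, 0, 0, 4, 0], [0, 0, 0, 0, 0, 4]]

The characteristic polynomial is det(xI - A) = (x - 4)^4(x - 1)^2, so the eigenvalues are 1 (algebraic multiplicity 2), 4 (algebraic multiplicity 4).

For λ = 1: rank(A - I) = 4. The eigenspace has dimension 6 - 4 = 2, so there are 2 Jordan blocks; the rank sequence gives block sizes [1, 1].

For λ = 4: rank(A - 4I) = 3, rank((A - 4I)^2) = 2. The eigenspace has dimension 6 - 3 = 3, so there are 3 Jordan blocks; the rank sequence gives block sizes [2, 1, 1].

Assembling the blocks gives the Jordan form J above.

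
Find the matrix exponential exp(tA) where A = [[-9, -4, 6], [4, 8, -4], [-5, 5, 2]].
A has Jordan form J = [[-3, 0, 0], [0, 2, 1], [0, 0, 2]] with A = PJP^{-1}, so e^{tA} = P e^{tJ} P^{-1}.

For a Jordan block J_k(λ), e^{tJ_k(λ)} = e^{λt} · (I + tN + t^2 N^2/2! + ... + t^{k-1} N^{k-1}/(k-1)!) where N is the nilpotent superdiagonal part.

Assembling the blocks and conjugating back gives the entries of e^{tA} as shown above.

e^{tA} = [[((4*t - 2)*e^{5*t} + 3)*e^{-3*t}, 2*((3*t - 1)*e^{5*t} + 1)*e^{-3*t}, 2*((1 - 2*t)*e^{5*t} - 1)*e^{-3*t}], [4*t*e^{2*t}, (6*t + 1)*e^{2*t}, -4*t*e^{2*t}], [((10*t - 3)*e^{5*t} + 3)*e^{-3*t}, ((15*t - 2)*e^{5*t} + 2)*e^{-3*t}, ((3 - 10*t)*e^{5*t} - 2)*e^{-3*t}]]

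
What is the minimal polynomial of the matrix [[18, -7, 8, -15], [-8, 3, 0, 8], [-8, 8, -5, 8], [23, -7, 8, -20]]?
The characteristic polynomial factors as (x - 3)^2(x + 5)^2. The minimal polynomial is ∏(x - λ)^{k_λ} where k_λ is the size of the largest Jordan block at λ.

For λ = -5: rank(A + 5I) = 2, and the largest Jordan block has size 1 (the smallest k with rank((A + 5I)^k) = rank((A + 5I)^(k+1))).
For λ = 3: rank(A - 3I) = 3, and the largest Jordan block has size 2 (the smallest k with rank((A - 3I)^k) = rank((A - 3I)^(k+1))).

So m_A(x) = (x - 3)^2(x + 5).

m_A(x) = (x - 3)^2(x + 5)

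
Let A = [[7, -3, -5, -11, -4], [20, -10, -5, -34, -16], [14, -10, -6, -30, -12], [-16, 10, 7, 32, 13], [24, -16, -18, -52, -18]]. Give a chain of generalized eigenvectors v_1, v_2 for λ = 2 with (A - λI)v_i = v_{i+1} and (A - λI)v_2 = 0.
v_1 = [[0, 1, 1, -1, 1]]^T, v_2 = [[-1, 1, 0, 0, -2]]^T

We seek v_1 ∈ ker((A - 2I)^2) \ ker(A - 2I), then set v_{i+1} = (A - 2I) v_i.

One such chain is v_1 = [[0, 1, 1, -1, 1]]^T, v_2 = [[-1, 1, 0, 0, -2]]^T. Check: (A - 2I) v_2 = [[0, 0, 0, 0, 0]]^T = 0.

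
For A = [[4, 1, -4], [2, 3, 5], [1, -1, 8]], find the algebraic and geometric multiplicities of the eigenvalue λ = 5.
The characteristic polynomial is (x - 5)^3, so the factor x - 5 appears with exponent 3: the algebraic multiplicity is 3.

rank(A - 5I) = 2, so the eigenspace has dimension 3 - 2 = 1: the geometric multiplicity is 1.

Since 1 < 3, A is not diagonalizable.

algebraic multiplicity 3, geometric multiplicity 1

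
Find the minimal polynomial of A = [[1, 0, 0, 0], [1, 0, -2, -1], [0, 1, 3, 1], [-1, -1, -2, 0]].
The characteristic polynomial factors as (x - 1)^4. The minimal polynomial is ∏(x - λ)^{k_λ} where k_λ is the size of the largest Jordan block at λ.

For λ = 1: rank(A - I) = 2, and the largest Jordan block has size 2 (the smallest k with rank((A - I)^k) = rank((A - I)^(k+1))).

So m_A(x) = (x - 1)^2.

m_A(x) = (x - 1)^2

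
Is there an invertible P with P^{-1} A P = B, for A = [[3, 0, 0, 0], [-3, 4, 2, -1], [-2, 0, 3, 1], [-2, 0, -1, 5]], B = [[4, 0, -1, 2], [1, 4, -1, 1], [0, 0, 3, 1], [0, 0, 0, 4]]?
Yes.

Two matrices over a field are similar if and only if they have the same invariant factors.

Both A and B have characteristic polynomial (x - 4)^3(x - 3) and minimal polynomial (x - 4)^3(x - 3). Computing further, both have invariant factors (x - 4)^3(x - 3). Hence A and B are similar.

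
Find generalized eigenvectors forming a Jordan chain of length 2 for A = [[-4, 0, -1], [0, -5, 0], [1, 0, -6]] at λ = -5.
v_1 = [[-2, 3, -3]]^T, v_2 = [[1, 0, 1]]^T

We seek v_1 ∈ ker((A + 5I)^2) \ ker(A + 5I), then set v_{i+1} = (A + 5I) v_i.

One such chain is v_1 = [[-2, 3, -3]]^T, v_2 = [[1, 0, 1]]^T. Check: (A + 5I) v_2 = [[0, 0, 0]]^T = 0.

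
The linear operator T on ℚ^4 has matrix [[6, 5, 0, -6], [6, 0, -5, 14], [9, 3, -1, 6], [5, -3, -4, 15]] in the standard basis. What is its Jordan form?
The characteristic polynomial is det(xI - A) = (x - 5)^4, so the eigenvalues are 5 (algebraic multiplicity 4).

For λ = 5: rank(A - 5I) = 2, rank((A - 5I)^2) = 1, rank((A - 5I)^3) = 0. The eigenspace has dimension 4 - 2 = 2, so there are 2 Jordan blocks; the rank sequence gives block sizes [3, 1].

Assembling the blocks gives the Jordan form J above.

J = [[5, 1, 0, 0], [0, 5, 1, 0], [0, 0, 5, 0], [0, 0, 0, 5]]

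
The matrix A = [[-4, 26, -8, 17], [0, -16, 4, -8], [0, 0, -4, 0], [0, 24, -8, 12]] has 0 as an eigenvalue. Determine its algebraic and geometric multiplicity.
algebraic multiplicity 1, geometric multiplicity 1

The characteristic polynomial is x(x + 4)^3, so the factor x appears with exponent 1: the algebraic multiplicity is 1.

rank(A) = 3, so the eigenspace has dimension 4 - 3 = 1: the geometric multiplicity is 1.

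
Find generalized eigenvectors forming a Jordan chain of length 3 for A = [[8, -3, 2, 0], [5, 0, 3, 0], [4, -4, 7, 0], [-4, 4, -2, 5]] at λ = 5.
We seek v_1 ∈ ker((A - 5I)^3) \ ker((A - 5I)^2), then set v_{i+1} = (A - 5I) v_i.

One such chain is v_1 = [[1, 1, 1, -1]]^T, v_2 = [[2, 3, 2, -2]]^T, v_3 = [[1, 1, 0, 0]]^T. Check: (A - 5I) v_3 = [[0, 0, 0, 0]]^T = 0.

v_1 = [[1, 1, 1, -1]]^T, v_2 = [[2, 3, 2, -2]]^T, v_3 = [[1, 1, 0, 0]]^T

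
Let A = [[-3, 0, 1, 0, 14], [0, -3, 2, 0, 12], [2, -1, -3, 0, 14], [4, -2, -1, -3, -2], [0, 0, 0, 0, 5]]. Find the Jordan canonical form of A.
J = [[-3, 1, 0, 0, 0], [0, -3, 1, 0, 0], [0, 0, -3, 0, 0], [0, 0, 0, -3, 0], [0, 0, 0, 0, 5]]

The characteristic polynomial is det(xI - A) = (x - 5)(x + 3)^4, so the eigenvalues are -3 (algebraic multiplicity 4), 5 (algebraic multiplicity 1).

For λ = -3: rank(A + 3I) = 3, rank((A + 3I)^2) = 2, rank((A + 3I)^3) = 1. The eigenspace has dimension 5 - 3 = 2, so there are 2 Jordan blocks; the rank sequence gives block sizes [3, 1].

For λ = 5: algebraic multiplicity 1 gives one 1×1 block.

Assembling the blocks gives the Jordan form J above.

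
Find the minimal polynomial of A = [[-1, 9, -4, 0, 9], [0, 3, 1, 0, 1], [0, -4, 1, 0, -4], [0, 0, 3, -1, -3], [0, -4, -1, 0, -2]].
m_A(x) = (x - 2)(x - 1)(x + 1)^2

The characteristic polynomial factors as (x - 2)(x - 1)(x + 1)^3. The minimal polynomial is ∏(x - λ)^{k_λ} where k_λ is the size of the largest Jordan block at λ.

For λ = -1: rank(A + I) = 3, and the largest Jordan block has size 2 (the smallest k with rank((A + I)^k) = rank((A + I)^(k+1))).
For λ = 1: rank(A - I) = 4, and the largest Jordan block has size 1 (the smallest k with rank((A - I)^k) = rank((A - I)^(k+1))).
For λ = 2: rank(A - 2I) = 4, and the largest Jordan block has size 1 (the smallest k with rank((A - 2I)^k) = rank((A - 2I)^(k+1))).

So m_A(x) = (x - 2)(x - 1)(x + 1)^2.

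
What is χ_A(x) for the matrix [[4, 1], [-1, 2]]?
χ_A(x) = (x - 3)^2

xI - A = [[x - 4, -1], [1, x - 2]].

Expanding det(xI - A) along the first row:
det(xI - A) = + (x - 4)·det([[x - 2]]) - (-1)·det([[1]]).

Evaluating gives χ_A(x) = x^2 - 6x + 9 = (x - 3)^2.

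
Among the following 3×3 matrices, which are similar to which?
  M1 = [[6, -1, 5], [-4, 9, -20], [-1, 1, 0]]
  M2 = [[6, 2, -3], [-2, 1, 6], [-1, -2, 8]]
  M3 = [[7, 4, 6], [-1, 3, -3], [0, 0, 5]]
1 class: {M1, M2, M3}

Characteristic polynomials: χ_{M1} = (x - 5)^3, χ_{M2} = (x - 5)^3, χ_{M3} = (x - 5)^3.

{M1, M2, M3}: invariant factors x - 5, (x - 5)^2.

Matrices are similar if and only if their invariant-factor lists agree; the partition into similarity classes is {M1, M2, M3}.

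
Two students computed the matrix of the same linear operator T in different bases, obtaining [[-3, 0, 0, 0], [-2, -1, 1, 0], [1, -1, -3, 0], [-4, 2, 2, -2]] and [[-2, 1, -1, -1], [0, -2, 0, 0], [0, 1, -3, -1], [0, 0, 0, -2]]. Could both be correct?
No.

Both have characteristic polynomial (x + 2)^3(x + 3), but the minimal polynomial of A is (x + 2)^2(x + 3) while the minimal polynomial of B is (x + 2)(x + 3). The minimal polynomial is a similarity invariant, so A and B are not similar.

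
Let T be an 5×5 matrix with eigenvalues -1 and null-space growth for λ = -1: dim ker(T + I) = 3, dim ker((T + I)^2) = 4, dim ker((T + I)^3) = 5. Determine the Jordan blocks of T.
λ = -1: successive nullity increments [3, 1, 1] count blocks of size ≥ k; block sizes are [3, 1, 1].

Jordan blocks: (-1, 3), (-1, 1), (-1, 1)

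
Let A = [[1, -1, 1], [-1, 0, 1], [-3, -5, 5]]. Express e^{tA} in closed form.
e^{tA} = [[(-t^2/2 - t + 1)*e^{2*t}, -t*(t + 1)*e^{2*t}, t*(t + 2)*e^{2*t}/2], [-t*e^{2*t}, (1 - 2*t)*e^{2*t}, t*e^{2*t}], [t*(-t - 6)*e^{2*t}/2, t*(-t - 5)*e^{2*t}, (t^2 + 6*t + 2)*e^{2*t}/2]]

A has Jordan form J = [[2, 1, 0], [0, 2, 1], [0, 0, 2]] with A = PJP^{-1}, so e^{tA} = P e^{tJ} P^{-1}.

For a Jordan block J_k(λ), e^{tJ_k(λ)} = e^{λt} · (I + tN + t^2 N^2/2! + ... + t^{k-1} N^{k-1}/(k-1)!) where N is the nilpotent superdiagonal part.

Assembling the blocks and conjugating back gives the entries of e^{tA} as shown above.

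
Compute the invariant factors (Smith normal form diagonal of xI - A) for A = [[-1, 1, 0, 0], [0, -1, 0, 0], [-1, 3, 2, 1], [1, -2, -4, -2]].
x^2(x + 1)^2

The Jordan structure of A has elementary divisors (x + 1)^2, x^2. Arranging the block sizes at each eigenvalue in decreasing order and taking row products gives the invariant factors.

Invariant factors (smallest first, each dividing the next): x^2(x + 1)^2.

Check: the last factor x^2(x + 1)^2 is the minimal polynomial, and the product x^2(x + 1)^2 is the characteristic polynomial.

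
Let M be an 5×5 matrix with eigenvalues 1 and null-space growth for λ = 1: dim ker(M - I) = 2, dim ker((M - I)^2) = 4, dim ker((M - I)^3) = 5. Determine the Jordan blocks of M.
λ = 1: successive nullity increments [2, 2, 1] count blocks of size ≥ k; block sizes are [3, 2].

Jordan blocks: (1, 3), (1, 2)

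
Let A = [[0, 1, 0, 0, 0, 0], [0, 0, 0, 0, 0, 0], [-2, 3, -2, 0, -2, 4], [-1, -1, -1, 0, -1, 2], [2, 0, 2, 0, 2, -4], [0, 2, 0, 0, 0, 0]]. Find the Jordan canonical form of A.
J = [[0, 1, 0, 0, 0, 0], [0, 0, 0, 0, 0, 0], [0, 0, 0, 1, 0, 0], [0, 0, 0, 0, 0, 0], [0, 0, 0, 0, 0, 0], [0, 0, 0, 0, 0, 0]]

The characteristic polynomial is det(xI - A) = x^6, so the eigenvalues are 0 (algebraic multiplicity 6).

For λ = 0: rank(A) = 2, rank(A^2) = 0. The eigenspace has dimension 6 - 2 = 4, so there are 4 Jordan blocks; the rank sequence gives block sizes [2, 2, 1, 1].

Assembling the blocks gives the Jordan form J above.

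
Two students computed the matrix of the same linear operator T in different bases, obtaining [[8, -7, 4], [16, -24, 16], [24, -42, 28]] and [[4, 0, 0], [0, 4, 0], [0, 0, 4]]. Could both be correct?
No.

Both have characteristic polynomial (x - 4)^3, but the minimal polynomial of A is (x - 4)^2 while the minimal polynomial of B is x - 4. The minimal polynomial is a similarity invariant, so A and B are not similar.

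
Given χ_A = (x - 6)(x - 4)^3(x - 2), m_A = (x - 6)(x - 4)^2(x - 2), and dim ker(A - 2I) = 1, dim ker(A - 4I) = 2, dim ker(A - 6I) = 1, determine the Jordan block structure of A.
λ = 2: algebraic multiplicity 1 (exponent in χ_A), largest block size 1 (exponent in m_A), 1 block (geometric multiplicity). This forces block sizes [1].
λ = 4: algebraic multiplicity 3 (exponent in χ_A), largest block size 2 (exponent in m_A), 2 blocks (geometric multiplicity). These force block sizes [2, 1].
λ = 6: algebraic multiplicity 1 (exponent in χ_A), largest block size 1 (exponent in m_A), 1 block (geometric multiplicity). This forces block sizes [1].

Jordan blocks: (2, 1), (4, 2), (4, 1), (6, 1)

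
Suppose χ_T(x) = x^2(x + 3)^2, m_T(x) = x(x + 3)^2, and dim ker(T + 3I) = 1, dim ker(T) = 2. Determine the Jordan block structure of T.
λ = -3: algebraic multiplicity 2 (exponent in χ_T), largest block size 2 (exponent in m_T), 1 block (geometric multiplicity). This forces block sizes [2].
λ = 0: algebraic multiplicity 2 (exponent in χ_T), largest block size 1 (exponent in m_T), 2 blocks (geometric multiplicity). These force block sizes [1, 1].

Jordan blocks: (-3, 2), (0, 1), (0, 1)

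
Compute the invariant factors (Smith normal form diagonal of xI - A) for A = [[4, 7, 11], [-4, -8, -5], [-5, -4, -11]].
(x + 5)^3

The Jordan structure of A has elementary divisors (x + 5)^3. Arranging the block sizes at each eigenvalue in decreasing order and taking row products gives the invariant factors.

Invariant factors (smallest first, each dividing the next): (x + 5)^3.

Check: the last factor (x + 5)^3 is the minimal polynomial, and the product (x + 5)^3 is the characteristic polynomial.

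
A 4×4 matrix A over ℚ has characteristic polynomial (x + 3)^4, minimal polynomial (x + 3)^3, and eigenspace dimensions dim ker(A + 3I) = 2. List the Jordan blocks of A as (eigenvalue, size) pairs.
Jordan blocks: (-3, 3), (-3, 1)

λ = -3: algebraic multiplicity 4 (exponent in χ_A), largest block size 3 (exponent in m_A), 2 blocks (geometric multiplicity). These force block sizes [3, 1].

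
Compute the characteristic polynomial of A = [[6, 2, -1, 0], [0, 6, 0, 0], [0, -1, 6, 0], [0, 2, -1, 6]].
χ_A(x) = (x - 6)^4

xI - A = [[x - 6, -2, 1, 0], [0, x - 6, 0, 0], [0, 1, x - 6, 0], [0, -2, 1, x - 6]].

Expanding det(xI - A) along the first row:
det(xI - A) = + (x - 6)·det([[x - 6, 0, 0], [1, x - 6, 0], [-2, 1, x - 6]]) - (-2)·det([[0, 0, 0], [0, x - 6, 0], [0, 1, x - 6]]) + (1)·det([[0, x - 6, 0], [0, 1, 0], [0, -2, x - 6]]) - (0)·det([[0, x - 6, 0], [0, 1, x - 6], [0, -2, 1]]).

Evaluating gives χ_A(x) = x^4 - 24x^3 + 216x^2 - 864x + 1296 = (x - 6)^4.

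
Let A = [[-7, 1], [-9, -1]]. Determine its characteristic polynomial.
xI - A = [[x + 7, -1], [9, x + 1]].

Expanding det(xI - A) along the first row:
det(xI - A) = + (x + 7)·det([[x + 1]]) - (-1)·det([[9]]).

Evaluating gives χ_A(x) = x^2 + 8x + 16 = (x + 4)^2.

χ_A(x) = (x + 4)^2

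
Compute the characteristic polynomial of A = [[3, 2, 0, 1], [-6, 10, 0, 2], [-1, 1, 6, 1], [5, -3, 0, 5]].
χ_A(x) = (x - 6)^4

xI - A = [[x - 3, -2, 0, -1], [6, x - 10, 0, -2], [1, -1, x - 6, -1], [-5, 3, 0, x - 5]].

Expanding det(xI - A) along the first row:
det(xI - A) = + (x - 3)·det([[x - 10, 0, -2], [-1, x - 6, -1], [3, 0, x - 5]]) - (-2)·det([[6, 0, -2], [1, x - 6, -1], [-5, 0, x - 5]]) + (0)·det([[6, x - 10, -2], [1, -1, -1], [-5, 3, x - 5]]) - (-1)·det([[6, x - 10, 0], [1, -1, x - 6], [-5, 3, 0]]).

Evaluating gives χ_A(x) = x^4 - 24x^3 + 216x^2 - 864x + 1296 = (x - 6)^4.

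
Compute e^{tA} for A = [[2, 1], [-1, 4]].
e^{tA} = [[(1 - t)*e^{3*t}, t*e^{3*t}], [-t*e^{3*t}, (t + 1)*e^{3*t}]]

A has Jordan form J = [[3, 1], [0, 3]] with A = PJP^{-1}, so e^{tA} = P e^{tJ} P^{-1}.

For a Jordan block J_k(λ), e^{tJ_k(λ)} = e^{λt} · (I + tN + t^2 N^2/2! + ... + t^{k-1} N^{k-1}/(k-1)!) where N is the nilpotent superdiagonal part.

Assembling the blocks and conjugating back gives the entries of e^{tA} as shown above.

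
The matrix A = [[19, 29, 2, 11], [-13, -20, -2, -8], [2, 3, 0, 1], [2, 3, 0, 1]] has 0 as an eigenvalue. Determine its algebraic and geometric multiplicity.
The characteristic polynomial is x^4, so the factor x appears with exponent 4: the algebraic multiplicity is 4.

rank(A) = 2, so the eigenspace has dimension 4 - 2 = 2: the geometric multiplicity is 2.

Since 2 < 4, A is not diagonalizable.

algebraic multiplicity 4, geometric multiplicity 2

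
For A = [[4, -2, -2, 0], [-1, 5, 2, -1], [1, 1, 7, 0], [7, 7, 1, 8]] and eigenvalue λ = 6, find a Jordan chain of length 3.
We seek v_1 ∈ ker((A - 6I)^3) \ ker((A - 6I)^2), then set v_{i+1} = (A - 6I) v_i.

One such chain is v_1 = [[-2, 1, 1, 2]]^T, v_2 = [[0, 1, 0, -2]]^T, v_3 = [[-2, 1, 1, 3]]^T. Check: (A - 6I) v_3 = [[0, 0, 0, 0]]^T = 0.

v_1 = [[-2, 1, 1, 2]]^T, v_2 = [[0, 1, 0, -2]]^T, v_3 = [[-2, 1, 1, 3]]^T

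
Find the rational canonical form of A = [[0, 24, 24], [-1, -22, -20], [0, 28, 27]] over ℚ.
The invariant factors of A (the non-unit diagonal entries of the Smith normal form of xI - A over ℚ[x]) are (x - 6)(x^2 + x - 4), each dividing the next. The characteristic polynomial is their product, (x - 6)(x^2 + x - 4).

The rational canonical form is the block-diagonal matrix of companion matrices C(f_i):
R = [[0, 0, -24], [1, 0, 10], [0, 1, 5]].

Note the characteristic polynomial does not split into linear factors over ℚ, so A has no Jordan form over ℚ; the rational canonical form exists over any field.

R = [[0, 0, -24], [1, 0, 10], [0, 1, 5]]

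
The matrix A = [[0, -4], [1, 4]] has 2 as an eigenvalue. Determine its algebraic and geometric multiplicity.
algebraic multiplicity 2, geometric multiplicity 1

The characteristic polynomial is (x - 2)^2, so the factor x - 2 appears with exponent 2: the algebraic multiplicity is 2.

rank(A - 2I) = 1, so the eigenspace has dimension 2 - 1 = 1: the geometric multiplicity is 1.

Since 1 < 2, A is not diagonalizable.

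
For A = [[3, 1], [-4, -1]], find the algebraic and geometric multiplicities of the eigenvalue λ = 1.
algebraic multiplicity 2, geometric multiplicity 1

The characteristic polynomial is (x - 1)^2, so the factor x - 1 appears with exponent 2: the algebraic multiplicity is 2.

rank(A - I) = 1, so the eigenspace has dimension 2 - 1 = 1: the geometric multiplicity is 1.

Since 1 < 2, A is not diagonalizable.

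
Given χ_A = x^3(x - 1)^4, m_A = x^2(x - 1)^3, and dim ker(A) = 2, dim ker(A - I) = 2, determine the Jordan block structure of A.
Jordan blocks: (0, 2), (0, 1), (1, 3), (1, 1)

λ = 0: algebraic multiplicity 3 (exponent in χ_A), largest block size 2 (exponent in m_A), 2 blocks (geometric multiplicity). These force block sizes [2, 1].
λ = 1: algebraic multiplicity 4 (exponent in χ_A), largest block size 3 (exponent in m_A), 2 blocks (geometric multiplicity). These force block sizes [3, 1].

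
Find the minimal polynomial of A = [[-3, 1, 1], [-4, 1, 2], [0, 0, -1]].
m_A(x) = (x + 1)^2

The characteristic polynomial factors as (x + 1)^3. The minimal polynomial is ∏(x - λ)^{k_λ} where k_λ is the size of the largest Jordan block at λ.

For λ = -1: rank(A + I) = 1, and the largest Jordan block has size 2 (the smallest k with rank((A + I)^k) = rank((A + I)^(k+1))).

So m_A(x) = (x + 1)^2.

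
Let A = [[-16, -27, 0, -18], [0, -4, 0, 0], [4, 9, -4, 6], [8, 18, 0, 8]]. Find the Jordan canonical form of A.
The characteristic polynomial is det(xI - A) = (x + 4)^4, so the eigenvalues are -4 (algebraic multiplicity 4).

For λ = -4: rank(A + 4I) = 1, rank((A + 4I)^2) = 0. The eigenspace has dimension 4 - 1 = 3, so there are 3 Jordan blocks; the rank sequence gives block sizes [2, 1, 1].

Assembling the blocks gives the Jordan form J above.

J = [[-4, 1, 0, 0], [0, -4, 0, 0], [0, 0, -4, 0], [0, 0, 0, -4]]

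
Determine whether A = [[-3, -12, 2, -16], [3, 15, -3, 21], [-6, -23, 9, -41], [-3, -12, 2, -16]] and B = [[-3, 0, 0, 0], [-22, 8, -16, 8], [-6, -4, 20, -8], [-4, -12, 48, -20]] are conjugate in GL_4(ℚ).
Both have characteristic polynomial x(x - 4)^2(x + 3), but the minimal polynomial of A is x(x - 4)^2(x + 3) while the minimal polynomial of B is x(x - 4)(x + 3). The minimal polynomial is a similarity invariant, so A and B are not similar.

No.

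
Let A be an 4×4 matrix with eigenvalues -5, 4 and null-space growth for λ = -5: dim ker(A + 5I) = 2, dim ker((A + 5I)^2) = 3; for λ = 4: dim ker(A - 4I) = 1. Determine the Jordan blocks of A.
λ = -5: successive nullity increments [2, 1] count blocks of size ≥ k; block sizes are [2, 1].
λ = 4: successive nullity increments [1] count blocks of size ≥ k; block sizes are [1].

Jordan blocks: (-5, 2), (-5, 1), (4, 1)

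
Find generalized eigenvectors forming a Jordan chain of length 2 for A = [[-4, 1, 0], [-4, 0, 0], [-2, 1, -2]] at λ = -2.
We seek v_1 ∈ ker((A + 2I)^2) \ ker(A + 2I), then set v_{i+1} = (A + 2I) v_i.

One such chain is v_1 = [[1, 3, 2]]^T, v_2 = [[1, 2, 1]]^T. Check: (A + 2I) v_2 = [[0, 0, 0]]^T = 0.

v_1 = [[1, 3, 2]]^T, v_2 = [[1, 2, 1]]^T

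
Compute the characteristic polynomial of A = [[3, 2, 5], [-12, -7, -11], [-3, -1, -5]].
xI - A = [[x - 3, -2, -5], [12, x + 7, 11], [3, 1, x + 5]].

Expanding det(xI - A) along the first row:
det(xI - A) = + (x - 3)·det([[x + 7, 11], [1, x + 5]]) - (-2)·det([[12, 11], [3, x + 5]]) + (-5)·det([[12, x + 7], [3, 1]]).

Evaluating gives χ_A(x) = x^3 + 9x^2 + 27x + 27 = (x + 3)^3.

χ_A(x) = (x + 3)^3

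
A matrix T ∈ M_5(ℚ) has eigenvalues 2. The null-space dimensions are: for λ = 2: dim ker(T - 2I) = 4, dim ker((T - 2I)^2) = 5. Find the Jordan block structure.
Jordan blocks: (2, 2), (2, 1), (2, 1), (2, 1)

λ = 2: successive nullity increments [4, 1] count blocks of size ≥ k; block sizes are [2, 1, 1, 1].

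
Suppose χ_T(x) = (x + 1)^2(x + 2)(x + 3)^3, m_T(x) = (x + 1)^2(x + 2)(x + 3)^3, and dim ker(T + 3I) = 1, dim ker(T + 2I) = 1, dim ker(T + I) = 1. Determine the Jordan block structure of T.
Jordan blocks: (-3, 3), (-2, 1), (-1, 2)

λ = -3: algebraic multiplicity 3 (exponent in χ_T), largest block size 3 (exponent in m_T), 1 block (geometric multiplicity). This forces block sizes [3].
λ = -2: algebraic multiplicity 1 (exponent in χ_T), largest block size 1 (exponent in m_T), 1 block (geometric multiplicity). This forces block sizes [1].
λ = -1: algebraic multiplicity 2 (exponent in χ_T), largest block size 2 (exponent in m_T), 1 block (geometric multiplicity). This forces block sizes [2].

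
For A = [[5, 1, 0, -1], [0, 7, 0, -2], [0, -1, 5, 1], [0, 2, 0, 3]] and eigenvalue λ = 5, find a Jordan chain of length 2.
We seek v_1 ∈ ker((A - 5I)^2) \ ker(A - 5I), then set v_{i+1} = (A - 5I) v_i.

One such chain is v_1 = [[0, 1, 0, 0]]^T, v_2 = [[1, 2, -1, 2]]^T. Check: (A - 5I) v_2 = [[0, 0, 0, 0]]^T = 0.

v_1 = [[0, 1, 0, 0]]^T, v_2 = [[1, 2, -1, 2]]^T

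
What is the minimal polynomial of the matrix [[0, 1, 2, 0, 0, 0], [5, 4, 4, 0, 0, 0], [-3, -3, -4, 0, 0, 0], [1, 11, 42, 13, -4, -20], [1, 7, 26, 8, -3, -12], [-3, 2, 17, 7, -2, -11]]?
m_A(x) = (x - 2)(x - 1)(x + 1)^2

The characteristic polynomial factors as (x - 2)(x - 1)(x + 1)^4. The minimal polynomial is ∏(x - λ)^{k_λ} where k_λ is the size of the largest Jordan block at λ.

For λ = -1: rank(A + I) = 4, and the largest Jordan block has size 2 (the smallest k with rank((A + I)^k) = rank((A + I)^(k+1))).
For λ = 1: rank(A - I) = 5, and the largest Jordan block has size 1 (the smallest k with rank((A - I)^k) = rank((A - I)^(k+1))).
For λ = 2: rank(A - 2I) = 5, and the largest Jordan block has size 1 (the smallest k with rank((A - 2I)^k) = rank((A - 2I)^(k+1))).

So m_A(x) = (x - 2)(x - 1)(x + 1)^2.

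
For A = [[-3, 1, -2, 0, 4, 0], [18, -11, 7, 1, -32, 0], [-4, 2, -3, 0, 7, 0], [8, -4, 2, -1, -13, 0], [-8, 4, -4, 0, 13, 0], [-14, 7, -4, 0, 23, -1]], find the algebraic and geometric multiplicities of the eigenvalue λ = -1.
The characteristic polynomial is (x + 1)^6, so the factor x + 1 appears with exponent 6: the algebraic multiplicity is 6.

rank(A + I) = 3, so the eigenspace has dimension 6 - 3 = 3: the geometric multiplicity is 3.

Since 3 < 6, A is not diagonalizable.

algebraic multiplicity 6, geometric multiplicity 3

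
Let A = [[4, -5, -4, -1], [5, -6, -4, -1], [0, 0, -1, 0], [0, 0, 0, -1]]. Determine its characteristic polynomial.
χ_A(x) = (x + 1)^4

xI - A = [[x - 4, 5, 4, 1], [-5, x + 6, 4, 1], [0, 0, x + 1, 0], [0, 0, 0, x + 1]].

Expanding det(xI - A) along the first row:
det(xI - A) = + (x - 4)·det([[x + 6, 4, 1], [0, x + 1, 0], [0, 0, x + 1]]) - (5)·det([[-5, 4, 1], [0, x + 1, 0], [0, 0, x + 1]]) + (4)·det([[-5, x + 6, 1], [0, 0, 0], [0, 0, x + 1]]) - (1)·det([[-5, x + 6, 4], [0, 0, x + 1], [0, 0, 0]]).

Evaluating gives χ_A(x) = x^4 + 4x^3 + 6x^2 + 4x + 1 = (x + 1)^4.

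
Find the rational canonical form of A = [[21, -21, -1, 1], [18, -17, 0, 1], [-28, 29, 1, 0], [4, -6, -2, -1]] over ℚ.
The invariant factors of A (the non-unit diagonal entries of the Smith normal form of xI - A over ℚ[x]) are (x^2 - 2x - 5)^2, each dividing the next. The characteristic polynomial is their product, (x^2 - 2x - 5)^2.

The rational canonical form is the block-diagonal matrix of companion matrices C(f_i):
R = [[0, 0, 0, -25], [1, 0, 0, -20], [0, 1, 0, 6], [0, 0, 1, 4]].

Note the characteristic polynomial does not split into linear factors over ℚ, so A has no Jordan form over ℚ; the rational canonical form exists over any field.

R = [[0, 0, 0, -25], [1, 0, 0, -20], [0, 1, 0, 6], [0, 0, 1, 4]]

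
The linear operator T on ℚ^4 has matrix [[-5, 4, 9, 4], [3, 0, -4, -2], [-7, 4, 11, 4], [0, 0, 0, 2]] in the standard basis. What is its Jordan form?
J = [[2, 1, 0, 0], [0, 2, 1, 0], [0, 0, 2, 0], [0, 0, 0, 2]]

The characteristic polynomial is det(xI - A) = (x - 2)^4, so the eigenvalues are 2 (algebraic multiplicity 4).

For λ = 2: rank(A - 2I) = 2, rank((A - 2I)^2) = 1, rank((A - 2I)^3) = 0. The eigenspace has dimension 4 - 2 = 2, so there are 2 Jordan blocks; the rank sequence gives block sizes [3, 1].

Assembling the blocks gives the Jordan form J above.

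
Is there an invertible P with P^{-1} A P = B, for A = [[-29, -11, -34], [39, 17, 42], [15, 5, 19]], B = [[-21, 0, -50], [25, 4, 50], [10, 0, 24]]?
Both have characteristic polynomial (x - 4)^2(x + 1), but the minimal polynomial of A is (x - 4)^2(x + 1) while the minimal polynomial of B is (x - 4)(x + 1). The minimal polynomial is a similarity invariant, so A and B are not similar.

No.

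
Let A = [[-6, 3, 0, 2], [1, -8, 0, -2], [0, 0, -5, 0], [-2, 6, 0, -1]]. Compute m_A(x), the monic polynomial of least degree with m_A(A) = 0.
m_A(x) = (x + 5)^2

The characteristic polynomial factors as (x + 5)^4. The minimal polynomial is ∏(x - λ)^{k_λ} where k_λ is the size of the largest Jordan block at λ.

For λ = -5: rank(A + 5I) = 1, and the largest Jordan block has size 2 (the smallest k with rank((A + 5I)^k) = rank((A + 5I)^(k+1))).

So m_A(x) = (x + 5)^2.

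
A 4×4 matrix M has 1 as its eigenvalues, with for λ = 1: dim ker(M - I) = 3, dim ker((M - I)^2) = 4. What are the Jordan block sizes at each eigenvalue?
λ = 1: successive nullity increments [3, 1] count blocks of size ≥ k; block sizes are [2, 1, 1].

Jordan blocks: (1, 2), (1, 1), (1, 1)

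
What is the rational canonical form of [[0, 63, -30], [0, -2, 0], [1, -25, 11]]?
R = [[0, 0, -60], [1, 0, -8], [0, 1, 9]]

The invariant factors of A (the non-unit diagonal entries of the Smith normal form of xI - A over ℚ[x]) are (x - 6)(x - 5)(x + 2), each dividing the next. The characteristic polynomial is their product, (x - 6)(x - 5)(x + 2).

The rational canonical form is the block-diagonal matrix of companion matrices C(f_i):
R = [[0, 0, -60], [1, 0, -8], [0, 1, 9]].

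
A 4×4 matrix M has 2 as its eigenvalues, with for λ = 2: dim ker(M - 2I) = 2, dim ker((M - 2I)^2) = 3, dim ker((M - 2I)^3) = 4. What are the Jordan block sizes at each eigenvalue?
λ = 2: successive nullity increments [2, 1, 1] count blocks of size ≥ k; block sizes are [3, 1].

Jordan blocks: (2, 3), (2, 1)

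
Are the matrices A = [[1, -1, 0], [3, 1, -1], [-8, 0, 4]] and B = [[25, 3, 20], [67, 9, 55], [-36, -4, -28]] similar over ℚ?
Yes.

Two matrices over a field are similar if and only if they have the same invariant factors.

Both A and B have characteristic polynomial (x - 2)^3 and minimal polynomial (x - 2)^3. Computing further, both have invariant factors (x - 2)^3. Hence A and B are similar.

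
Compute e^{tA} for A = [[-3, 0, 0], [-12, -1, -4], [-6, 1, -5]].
A has Jordan form J = [[-3, 1, 0], [0, -3, 0], [0, 0, -3]] with A = PJP^{-1}, so e^{tA} = P e^{tJ} P^{-1}.

For a Jordan block J_k(λ), e^{tJ_k(λ)} = e^{λt} · (I + tN + t^2 N^2/2! + ... + t^{k-1} N^{k-1}/(k-1)!) where N is the nilpotent superdiagonal part.

Assembling the blocks and conjugating back gives the entries of e^{tA} as shown above.

e^{tA} = [[e^{-3*t}, 0, 0], [-12*t*e^{-3*t}, (2*t + 1)*e^{-3*t}, -4*t*e^{-3*t}], [-6*t*e^{-3*t}, t*e^{-3*t}, (1 - 2*t)*e^{-3*t}]]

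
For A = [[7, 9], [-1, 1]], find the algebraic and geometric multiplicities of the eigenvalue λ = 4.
The characteristic polynomial is (x - 4)^2, so the factor x - 4 appears with exponent 2: the algebraic multiplicity is 2.

rank(A - 4I) = 1, so the eigenspace has dimension 2 - 1 = 1: the geometric multiplicity is 1.

Since 1 < 2, A is not diagonalizable.

algebraic multiplicity 2, geometric multiplicity 1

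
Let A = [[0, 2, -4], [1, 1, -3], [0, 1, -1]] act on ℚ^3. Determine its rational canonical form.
R = [[0, 0, -2], [1, 0, 0], [0, 1, 0]]

The invariant factors of A (the non-unit diagonal entries of the Smith normal form of xI - A over ℚ[x]) are x^3 + 2, each dividing the next. The characteristic polynomial is their product, x^3 + 2.

The rational canonical form is the block-diagonal matrix of companion matrices C(f_i):
R = [[0, 0, -2], [1, 0, 0], [0, 1, 0]].

Note the characteristic polynomial does not split into linear factors over ℚ, so A has no Jordan form over ℚ; the rational canonical form exists over any field.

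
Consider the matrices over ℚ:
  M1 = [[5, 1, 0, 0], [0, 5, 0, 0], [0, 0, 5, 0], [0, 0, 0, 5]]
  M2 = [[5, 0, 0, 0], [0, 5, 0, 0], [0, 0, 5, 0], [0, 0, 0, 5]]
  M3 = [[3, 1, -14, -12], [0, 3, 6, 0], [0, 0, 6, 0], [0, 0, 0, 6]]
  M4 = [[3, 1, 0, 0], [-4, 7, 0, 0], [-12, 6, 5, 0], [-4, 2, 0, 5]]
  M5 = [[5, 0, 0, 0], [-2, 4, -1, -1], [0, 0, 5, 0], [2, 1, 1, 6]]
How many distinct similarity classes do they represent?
Characteristic polynomials: χ_{M1} = (x - 5)^4, χ_{M2} = (x - 5)^4, χ_{M3} = (x - 6)^2(x - 3)^2, χ_{M4} = (x - 5)^4, χ_{M5} = (x - 5)^4.

{M1, M4, M5}: invariant factors x - 5, x - 5, (x - 5)^2.

{M2}: invariant factors x - 5, x - 5, x - 5, x - 5.

{M3}: invariant factors x - 6, (x - 6)(x - 3)^2.

Matrices are similar if and only if their invariant-factor lists agree; the partition into similarity classes is {M1, M4, M5}, {M2}, {M3}.

3 classes: {M1, M4, M5}, {M2}, {M3}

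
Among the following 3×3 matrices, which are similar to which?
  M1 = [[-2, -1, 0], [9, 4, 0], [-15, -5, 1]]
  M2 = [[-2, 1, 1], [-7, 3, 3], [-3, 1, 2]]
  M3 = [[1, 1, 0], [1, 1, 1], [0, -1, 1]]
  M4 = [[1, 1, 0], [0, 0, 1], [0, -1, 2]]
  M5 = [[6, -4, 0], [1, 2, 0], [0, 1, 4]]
Characteristic polynomials: χ_{M1} = (x - 1)^3, χ_{M2} = (x - 1)^3, χ_{M3} = (x - 1)^3, χ_{M4} = (x - 1)^3, χ_{M5} = (x - 4)^3.

{M1}: invariant factors x - 1, (x - 1)^2.

{M2, M3, M4}: invariant factors (x - 1)^3.

{M5}: invariant factors (x - 4)^3.

Matrices are similar if and only if their invariant-factor lists agree; the partition into similarity classes is {M1}, {M2, M3, M4}, {M5}.

3 classes: {M1}, {M2, M3, M4}, {M5}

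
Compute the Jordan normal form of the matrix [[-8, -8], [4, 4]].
J = [[-4, 0], [0, 0]]

The characteristic polynomial is det(xI - A) = x(x + 4), so the eigenvalues are -4 (algebraic multiplicity 1), 0 (algebraic multiplicity 1).

For λ = -4: algebraic multiplicity 1 gives one 1×1 block.

For λ = 0: algebraic multiplicity 1 gives one 1×1 block.

Assembling the blocks gives the Jordan form J above.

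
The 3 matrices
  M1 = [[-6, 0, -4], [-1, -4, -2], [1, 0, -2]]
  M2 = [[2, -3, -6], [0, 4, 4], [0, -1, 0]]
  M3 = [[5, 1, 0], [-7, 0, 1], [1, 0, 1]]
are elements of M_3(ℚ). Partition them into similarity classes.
3 classes: {M1}, {M2}, {M3}

Characteristic polynomials: χ_{M1} = (x + 4)^3, χ_{M2} = (x - 2)^3, χ_{M3} = (x - 2)^3.

{M1}: invariant factors x + 4, (x + 4)^2.

{M2}: invariant factors x - 2, (x - 2)^2.

{M3}: invariant factors (x - 2)^3.

Matrices are similar if and only if their invariant-factor lists agree; the partition into similarity classes is {M1}, {M2}, {M3}.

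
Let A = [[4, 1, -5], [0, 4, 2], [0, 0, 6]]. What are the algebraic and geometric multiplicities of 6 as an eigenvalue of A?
algebraic multiplicity 1, geometric multiplicity 1

The characteristic polynomial is (x - 6)(x - 4)^2, so the factor x - 6 appears with exponent 1: the algebraic multiplicity is 1.

rank(A - 6I) = 2, so the eigenspace has dimension 3 - 2 = 1: the geometric multiplicity is 1.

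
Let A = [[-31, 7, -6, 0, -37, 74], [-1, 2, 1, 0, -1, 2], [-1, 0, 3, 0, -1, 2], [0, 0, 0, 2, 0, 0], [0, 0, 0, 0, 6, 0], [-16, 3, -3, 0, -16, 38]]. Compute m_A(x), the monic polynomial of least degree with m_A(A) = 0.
The characteristic polynomial factors as (x - 6)^2(x - 2)^4. The minimal polynomial is ∏(x - λ)^{k_λ} where k_λ is the size of the largest Jordan block at λ.

For λ = 2: rank(A - 2I) = 4, and the largest Jordan block has size 3 (the smallest k with rank((A - 2I)^k) = rank((A - 2I)^(k+1))).
For λ = 6: rank(A - 6I) = 4, and the largest Jordan block has size 1 (the smallest k with rank((A - 6I)^k) = rank((A - 6I)^(k+1))).

So m_A(x) = (x - 6)(x - 2)^3.

m_A(x) = (x - 6)(x - 2)^3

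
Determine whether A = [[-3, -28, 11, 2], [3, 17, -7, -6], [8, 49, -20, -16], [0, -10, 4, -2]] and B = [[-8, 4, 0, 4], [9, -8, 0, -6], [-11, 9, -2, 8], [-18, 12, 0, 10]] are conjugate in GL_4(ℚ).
Yes.

Two matrices over a field are similar if and only if they have the same invariant factors.

Both A and B have characteristic polynomial (x + 2)^4 and minimal polynomial (x + 2)^3. Computing further, both have invariant factors x + 2, (x + 2)^3. Hence A and B are similar.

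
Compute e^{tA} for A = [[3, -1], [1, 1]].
A has Jordan form J = [[2, 1], [0, 2]] with A = PJP^{-1}, so e^{tA} = P e^{tJ} P^{-1}.

For a Jordan block J_k(λ), e^{tJ_k(λ)} = e^{λt} · (I + tN + t^2 N^2/2! + ... + t^{k-1} N^{k-1}/(k-1)!) where N is the nilpotent superdiagonal part.

Assembling the blocks and conjugating back gives the entries of e^{tA} as shown above.

e^{tA} = [[(t + 1)*e^{2*t}, -t*e^{2*t}], [t*e^{2*t}, (1 - t)*e^{2*t}]]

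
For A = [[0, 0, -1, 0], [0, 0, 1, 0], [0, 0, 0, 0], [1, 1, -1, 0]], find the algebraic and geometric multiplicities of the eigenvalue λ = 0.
algebraic multiplicity 4, geometric multiplicity 2

The characteristic polynomial is x^4, so the factor x appears with exponent 4: the algebraic multiplicity is 4.

rank(A) = 2, so the eigenspace has dimension 4 - 2 = 2: the geometric multiplicity is 2.

Since 2 < 4, A is not diagonalizable.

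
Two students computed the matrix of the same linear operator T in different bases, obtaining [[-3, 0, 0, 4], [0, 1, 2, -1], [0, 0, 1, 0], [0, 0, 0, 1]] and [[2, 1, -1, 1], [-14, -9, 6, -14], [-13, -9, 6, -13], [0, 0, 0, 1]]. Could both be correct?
Yes.

Two matrices over a field are similar if and only if they have the same invariant factors.

Both A and B have characteristic polynomial (x - 1)^3(x + 3) and minimal polynomial (x - 1)^2(x + 3). Computing further, both have invariant factors x - 1, (x - 1)^2(x + 3). Hence A and B are similar.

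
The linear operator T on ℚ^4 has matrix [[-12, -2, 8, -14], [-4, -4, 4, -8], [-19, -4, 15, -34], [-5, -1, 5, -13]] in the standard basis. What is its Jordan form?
J = [[-4, 0, 0, 0], [0, -4, 0, 0], [0, 0, -3, 1], [0, 0, 0, -3]]

The characteristic polynomial is det(xI - A) = (x + 3)^2(x + 4)^2, so the eigenvalues are -4 (algebraic multiplicity 2), -3 (algebraic multiplicity 2).

For λ = -4: rank(A + 4I) = 2. The eigenspace has dimension 4 - 2 = 2, so there are 2 Jordan blocks; the rank sequence gives block sizes [1, 1].

For λ = -3: rank(A + 3I) = 3, rank((A + 3I)^2) = 2. The eigenspace has dimension 4 - 3 = 1, so there is 1 Jordan block; the rank sequence gives block sizes [2].

Assembling the blocks gives the Jordan form J above.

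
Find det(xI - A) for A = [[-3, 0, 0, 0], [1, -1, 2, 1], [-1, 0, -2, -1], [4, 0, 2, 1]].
χ_A(x) = x(x + 1)^2(x + 3)

xI - A = [[x + 3, 0, 0, 0], [-1, x + 1, -2, -1], [1, 0, x + 2, 1], [-4, 0, -2, x - 1]].

Expanding det(xI - A) along the first row:
det(xI - A) = + (x + 3)·det([[x + 1, -2, -1], [0, x + 2, 1], [0, -2, x - 1]]) - (0)·det([[-1, -2, -1], [1, x + 2, 1], [-4, -2, x - 1]]) + (0)·det([[-1, x + 1, -1], [1, 0, 1], [-4, 0, x - 1]]) - (0)·det([[-1, x + 1, -2], [1, 0, x + 2], [-4, 0, -2]]).

Evaluating gives χ_A(x) = x^4 + 5x^3 + 7x^2 + 3x = x(x + 1)^2(x + 3).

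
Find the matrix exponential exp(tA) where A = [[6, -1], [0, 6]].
A has Jordan form J = [[6, 1], [0, 6]] with A = PJP^{-1}, so e^{tA} = P e^{tJ} P^{-1}.

For a Jordan block J_k(λ), e^{tJ_k(λ)} = e^{λt} · (I + tN + t^2 N^2/2! + ... + t^{k-1} N^{k-1}/(k-1)!) where N is the nilpotent superdiagonal part.

Assembling the blocks and conjugating back gives the entries of e^{tA} as shown above.

e^{tA} = [[e^{6*t}, -t*e^{6*t}], [0, e^{6*t}]]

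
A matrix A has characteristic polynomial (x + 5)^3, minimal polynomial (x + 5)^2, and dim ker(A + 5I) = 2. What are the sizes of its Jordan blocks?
Jordan blocks: (-5, 2), (-5, 1)

λ = -5: algebraic multiplicity 3 (exponent in χ_A), largest block size 2 (exponent in m_A), 2 blocks (geometric multiplicity). These force block sizes [2, 1].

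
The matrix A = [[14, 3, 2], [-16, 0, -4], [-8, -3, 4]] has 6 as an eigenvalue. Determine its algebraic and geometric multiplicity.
algebraic multiplicity 3, geometric multiplicity 2

The characteristic polynomial is (x - 6)^3, so the factor x - 6 appears with exponent 3: the algebraic multiplicity is 3.

rank(A - 6I) = 1, so the eigenspace has dimension 3 - 1 = 2: the geometric multiplicity is 2.

Since 2 < 3, A is not diagonalizable.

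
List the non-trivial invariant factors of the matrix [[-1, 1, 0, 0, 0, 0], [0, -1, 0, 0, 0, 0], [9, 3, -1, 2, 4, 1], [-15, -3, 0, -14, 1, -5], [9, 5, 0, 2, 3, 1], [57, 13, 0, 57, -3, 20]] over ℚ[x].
x + 1, (x - 5)(x - 2)^2(x + 1)^2

The Jordan structure of A has elementary divisors (x + 1)^2, (x + 1), (x - 2)^2, (x - 5). Arranging the block sizes at each eigenvalue in decreasing order and taking row products gives the invariant factors.

Invariant factors (smallest first, each dividing the next): x + 1, (x - 5)(x - 2)^2(x + 1)^2.

Check: the last factor (x - 5)(x - 2)^2(x + 1)^2 is the minimal polynomial, and the product (x - 5)(x - 2)^2(x + 1)^3 is the characteristic polynomial.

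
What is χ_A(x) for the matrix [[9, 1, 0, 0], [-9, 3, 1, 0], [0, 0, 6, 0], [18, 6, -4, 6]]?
χ_A(x) = (x - 6)^4

xI - A = [[x - 9, -1, 0, 0], [9, x - 3, -1, 0], [0, 0, x - 6, 0], [-18, -6, 4, x - 6]].

Expanding det(xI - A) along the first row:
det(xI - A) = + (x - 9)·det([[x - 3, -1, 0], [0, x - 6, 0], [-6, 4, x - 6]]) - (-1)·det([[9, -1, 0], [0, x - 6, 0], [-18, 4, x - 6]]) + (0)·det([[9, x - 3, 0], [0, 0, 0], [-18, -6, x - 6]]) - (0)·det([[9, x - 3, -1], [0, 0, x - 6], [-18, -6, 4]]).

Evaluating gives χ_A(x) = x^4 - 24x^3 + 216x^2 - 864x + 1296 = (x - 6)^4.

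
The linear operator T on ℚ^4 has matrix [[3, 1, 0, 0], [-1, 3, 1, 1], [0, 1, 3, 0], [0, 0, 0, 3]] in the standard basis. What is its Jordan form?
The characteristic polynomial is det(xI - A) = (x - 3)^4, so the eigenvalues are 3 (algebraic multiplicity 4).

For λ = 3: rank(A - 3I) = 2, rank((A - 3I)^2) = 1, rank((A - 3I)^3) = 0. The eigenspace has dimension 4 - 2 = 2, so there are 2 Jordan blocks; the rank sequence gives block sizes [3, 1].

Assembling the blocks gives the Jordan form J above.

J = [[3, 1, 0, 0], [0, 3, 1, 0], [0, 0, 3, 0], [0, 0, 0, 3]]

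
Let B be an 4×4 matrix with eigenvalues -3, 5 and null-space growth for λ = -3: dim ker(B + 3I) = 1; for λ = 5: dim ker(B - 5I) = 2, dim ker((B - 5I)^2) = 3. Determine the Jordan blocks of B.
Jordan blocks: (-3, 1), (5, 2), (5, 1)

λ = -3: successive nullity increments [1] count blocks of size ≥ k; block sizes are [1].
λ = 5: successive nullity increments [2, 1] count blocks of size ≥ k; block sizes are [2, 1].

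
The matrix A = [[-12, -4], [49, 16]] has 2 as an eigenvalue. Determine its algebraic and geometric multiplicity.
The characteristic polynomial is (x - 2)^2, so the factor x - 2 appears with exponent 2: the algebraic multiplicity is 2.

rank(A - 2I) = 1, so the eigenspace has dimension 2 - 1 = 1: the geometric multiplicity is 1.

Since 1 < 2, A is not diagonalizable.

algebraic multiplicity 2, geometric multiplicity 1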